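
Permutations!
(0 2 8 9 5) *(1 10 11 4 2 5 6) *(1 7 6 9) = [5, 10, 8, 3, 2, 0, 7, 6, 1, 9, 11, 4] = (0 5)(1 10 11 4 2 8)(6 7)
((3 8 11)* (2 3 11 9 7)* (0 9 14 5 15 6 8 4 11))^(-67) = ((0 9 7 2 3 4 11)(5 15 6 8 14))^(-67) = (0 2 11 7 4 9 3)(5 8 15 14 6)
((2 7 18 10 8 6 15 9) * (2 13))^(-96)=(2 10 15)(6 13 18)(7 8 9)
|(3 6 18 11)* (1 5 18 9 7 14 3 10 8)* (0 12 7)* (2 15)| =42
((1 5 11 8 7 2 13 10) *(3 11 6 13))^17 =(1 6 10 5 13)(2 11 7 3 8)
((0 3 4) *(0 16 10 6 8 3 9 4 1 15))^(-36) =((0 9 4 16 10 6 8 3 1 15))^(-36) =(0 10 1 4 8)(3 9 6 15 16)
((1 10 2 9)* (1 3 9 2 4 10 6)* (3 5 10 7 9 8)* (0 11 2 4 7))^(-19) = (0 11 2 4)(1 6)(3 8)(5 10 7 9)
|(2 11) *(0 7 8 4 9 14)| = 6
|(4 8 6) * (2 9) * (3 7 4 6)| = 4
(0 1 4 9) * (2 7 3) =(0 1 4 9)(2 7 3) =[1, 4, 7, 2, 9, 5, 6, 3, 8, 0]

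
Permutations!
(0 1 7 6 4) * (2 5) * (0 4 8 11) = (0 1 7 6 8 11)(2 5) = [1, 7, 5, 3, 4, 2, 8, 6, 11, 9, 10, 0]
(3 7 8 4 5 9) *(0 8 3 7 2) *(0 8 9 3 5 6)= [9, 1, 8, 2, 6, 3, 0, 5, 4, 7]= (0 9 7 5 3 2 8 4 6)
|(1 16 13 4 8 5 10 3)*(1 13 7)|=|(1 16 7)(3 13 4 8 5 10)|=6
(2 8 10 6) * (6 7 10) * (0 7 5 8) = [7, 1, 0, 3, 4, 8, 2, 10, 6, 9, 5] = (0 7 10 5 8 6 2)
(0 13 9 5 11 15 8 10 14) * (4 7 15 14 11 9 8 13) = (0 4 7 15 13 8 10 11 14)(5 9) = [4, 1, 2, 3, 7, 9, 6, 15, 10, 5, 11, 14, 12, 8, 0, 13]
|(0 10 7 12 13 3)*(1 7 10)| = |(0 1 7 12 13 3)| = 6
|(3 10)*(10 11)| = 3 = |(3 11 10)|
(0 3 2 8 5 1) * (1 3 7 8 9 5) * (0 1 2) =[7, 1, 9, 0, 4, 3, 6, 8, 2, 5] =(0 7 8 2 9 5 3)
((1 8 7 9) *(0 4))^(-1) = (0 4)(1 9 7 8)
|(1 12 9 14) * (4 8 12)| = |(1 4 8 12 9 14)| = 6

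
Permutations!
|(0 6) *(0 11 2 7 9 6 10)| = 10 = |(0 10)(2 7 9 6 11)|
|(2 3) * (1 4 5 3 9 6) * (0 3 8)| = 9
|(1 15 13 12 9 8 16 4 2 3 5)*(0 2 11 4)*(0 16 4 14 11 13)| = |(16)(0 2 3 5 1 15)(4 13 12 9 8)(11 14)| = 30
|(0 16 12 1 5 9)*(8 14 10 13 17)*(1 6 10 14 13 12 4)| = |(0 16 4 1 5 9)(6 10 12)(8 13 17)| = 6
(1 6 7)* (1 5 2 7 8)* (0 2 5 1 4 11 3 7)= (0 2)(1 6 8 4 11 3 7)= [2, 6, 0, 7, 11, 5, 8, 1, 4, 9, 10, 3]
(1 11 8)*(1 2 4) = (1 11 8 2 4) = [0, 11, 4, 3, 1, 5, 6, 7, 2, 9, 10, 8]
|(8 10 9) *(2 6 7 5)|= |(2 6 7 5)(8 10 9)|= 12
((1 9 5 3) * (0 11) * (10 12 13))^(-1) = ((0 11)(1 9 5 3)(10 12 13))^(-1) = (0 11)(1 3 5 9)(10 13 12)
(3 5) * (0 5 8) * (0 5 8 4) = [8, 1, 2, 4, 0, 3, 6, 7, 5] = (0 8 5 3 4)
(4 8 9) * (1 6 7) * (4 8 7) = (1 6 4 7)(8 9) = [0, 6, 2, 3, 7, 5, 4, 1, 9, 8]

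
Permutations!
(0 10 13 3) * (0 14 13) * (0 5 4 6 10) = (3 14 13)(4 6 10 5) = [0, 1, 2, 14, 6, 4, 10, 7, 8, 9, 5, 11, 12, 3, 13]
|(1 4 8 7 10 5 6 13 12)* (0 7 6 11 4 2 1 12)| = 18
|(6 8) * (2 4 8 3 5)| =|(2 4 8 6 3 5)| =6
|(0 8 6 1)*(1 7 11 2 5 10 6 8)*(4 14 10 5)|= 14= |(0 1)(2 4 14 10 6 7 11)|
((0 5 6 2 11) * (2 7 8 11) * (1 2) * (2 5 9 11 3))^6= (11)(1 2 3 8 7 6 5)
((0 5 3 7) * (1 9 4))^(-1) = (0 7 3 5)(1 4 9)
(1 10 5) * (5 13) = [0, 10, 2, 3, 4, 1, 6, 7, 8, 9, 13, 11, 12, 5] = (1 10 13 5)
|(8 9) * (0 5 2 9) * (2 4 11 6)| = |(0 5 4 11 6 2 9 8)| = 8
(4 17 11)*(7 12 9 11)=(4 17 7 12 9 11)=[0, 1, 2, 3, 17, 5, 6, 12, 8, 11, 10, 4, 9, 13, 14, 15, 16, 7]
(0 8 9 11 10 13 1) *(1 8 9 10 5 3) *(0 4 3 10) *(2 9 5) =(0 5 10 13 8)(1 4 3)(2 9 11) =[5, 4, 9, 1, 3, 10, 6, 7, 0, 11, 13, 2, 12, 8]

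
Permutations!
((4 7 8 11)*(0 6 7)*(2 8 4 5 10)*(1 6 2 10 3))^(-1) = (0 4 7 6 1 3 5 11 8 2)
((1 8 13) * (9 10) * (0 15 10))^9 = ((0 15 10 9)(1 8 13))^9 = (0 15 10 9)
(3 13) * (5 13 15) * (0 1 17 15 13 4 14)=(0 1 17 15 5 4 14)(3 13)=[1, 17, 2, 13, 14, 4, 6, 7, 8, 9, 10, 11, 12, 3, 0, 5, 16, 15]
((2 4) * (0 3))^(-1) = ((0 3)(2 4))^(-1) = (0 3)(2 4)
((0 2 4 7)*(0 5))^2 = ((0 2 4 7 5))^2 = (0 4 5 2 7)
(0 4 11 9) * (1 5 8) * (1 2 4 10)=(0 10 1 5 8 2 4 11 9)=[10, 5, 4, 3, 11, 8, 6, 7, 2, 0, 1, 9]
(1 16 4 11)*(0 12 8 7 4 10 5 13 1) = (0 12 8 7 4 11)(1 16 10 5 13) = [12, 16, 2, 3, 11, 13, 6, 4, 7, 9, 5, 0, 8, 1, 14, 15, 10]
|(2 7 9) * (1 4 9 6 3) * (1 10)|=|(1 4 9 2 7 6 3 10)|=8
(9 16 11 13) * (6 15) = [0, 1, 2, 3, 4, 5, 15, 7, 8, 16, 10, 13, 12, 9, 14, 6, 11] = (6 15)(9 16 11 13)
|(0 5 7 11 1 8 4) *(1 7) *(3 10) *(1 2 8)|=|(0 5 2 8 4)(3 10)(7 11)|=10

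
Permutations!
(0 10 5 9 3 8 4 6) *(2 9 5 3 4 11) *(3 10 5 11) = (0 5 11 2 9 4 6)(3 8) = [5, 1, 9, 8, 6, 11, 0, 7, 3, 4, 10, 2]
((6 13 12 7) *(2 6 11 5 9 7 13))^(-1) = (2 6)(5 11 7 9)(12 13)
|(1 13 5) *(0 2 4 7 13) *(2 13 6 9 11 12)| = 28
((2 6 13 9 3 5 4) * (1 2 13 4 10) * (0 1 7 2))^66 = ((0 1)(2 6 4 13 9 3 5 10 7))^66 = (2 13 5)(3 7 4)(6 9 10)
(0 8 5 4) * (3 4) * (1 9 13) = (0 8 5 3 4)(1 9 13) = [8, 9, 2, 4, 0, 3, 6, 7, 5, 13, 10, 11, 12, 1]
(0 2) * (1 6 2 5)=(0 5 1 6 2)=[5, 6, 0, 3, 4, 1, 2]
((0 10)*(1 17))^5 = ((0 10)(1 17))^5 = (0 10)(1 17)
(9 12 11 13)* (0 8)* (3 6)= (0 8)(3 6)(9 12 11 13)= [8, 1, 2, 6, 4, 5, 3, 7, 0, 12, 10, 13, 11, 9]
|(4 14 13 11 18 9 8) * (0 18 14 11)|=8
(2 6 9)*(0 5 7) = [5, 1, 6, 3, 4, 7, 9, 0, 8, 2] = (0 5 7)(2 6 9)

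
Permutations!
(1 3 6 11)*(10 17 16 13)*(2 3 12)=(1 12 2 3 6 11)(10 17 16 13)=[0, 12, 3, 6, 4, 5, 11, 7, 8, 9, 17, 1, 2, 10, 14, 15, 13, 16]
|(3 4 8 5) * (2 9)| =4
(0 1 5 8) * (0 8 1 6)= [6, 5, 2, 3, 4, 1, 0, 7, 8]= (8)(0 6)(1 5)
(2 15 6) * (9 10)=(2 15 6)(9 10)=[0, 1, 15, 3, 4, 5, 2, 7, 8, 10, 9, 11, 12, 13, 14, 6]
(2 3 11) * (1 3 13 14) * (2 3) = (1 2 13 14)(3 11) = [0, 2, 13, 11, 4, 5, 6, 7, 8, 9, 10, 3, 12, 14, 1]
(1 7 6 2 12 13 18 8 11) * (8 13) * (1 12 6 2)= [0, 7, 6, 3, 4, 5, 1, 2, 11, 9, 10, 12, 8, 18, 14, 15, 16, 17, 13]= (1 7 2 6)(8 11 12)(13 18)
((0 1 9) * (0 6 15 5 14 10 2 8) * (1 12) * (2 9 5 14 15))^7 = ((0 12 1 5 15 14 10 9 6 2 8))^7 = (0 9 5 8 10 1 2 14 12 6 15)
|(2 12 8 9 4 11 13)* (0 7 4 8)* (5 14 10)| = 42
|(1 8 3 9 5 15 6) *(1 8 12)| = 6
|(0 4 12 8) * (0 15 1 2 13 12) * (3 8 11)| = |(0 4)(1 2 13 12 11 3 8 15)| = 8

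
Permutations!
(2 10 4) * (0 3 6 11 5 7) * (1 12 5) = (0 3 6 11 1 12 5 7)(2 10 4) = [3, 12, 10, 6, 2, 7, 11, 0, 8, 9, 4, 1, 5]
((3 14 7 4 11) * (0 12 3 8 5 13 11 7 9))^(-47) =((0 12 3 14 9)(4 7)(5 13 11 8))^(-47) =(0 14 12 9 3)(4 7)(5 13 11 8)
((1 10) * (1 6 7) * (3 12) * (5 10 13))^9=((1 13 5 10 6 7)(3 12))^9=(1 10)(3 12)(5 7)(6 13)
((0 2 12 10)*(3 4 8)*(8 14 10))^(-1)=((0 2 12 8 3 4 14 10))^(-1)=(0 10 14 4 3 8 12 2)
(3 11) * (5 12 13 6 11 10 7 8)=(3 10 7 8 5 12 13 6 11)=[0, 1, 2, 10, 4, 12, 11, 8, 5, 9, 7, 3, 13, 6]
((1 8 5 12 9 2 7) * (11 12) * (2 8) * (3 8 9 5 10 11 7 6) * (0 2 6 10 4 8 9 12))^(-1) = (0 11 10 2)(1 7 5 12 9 3 6)(4 8) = ((0 2 10 11)(1 6 3 9 12 5 7)(4 8))^(-1)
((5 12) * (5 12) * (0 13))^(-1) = ((0 13))^(-1) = (0 13)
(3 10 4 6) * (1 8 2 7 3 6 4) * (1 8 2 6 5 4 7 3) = [0, 2, 3, 10, 7, 4, 5, 1, 6, 9, 8] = (1 2 3 10 8 6 5 4 7)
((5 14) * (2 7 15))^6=(15)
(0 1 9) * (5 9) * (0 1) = [0, 5, 2, 3, 4, 9, 6, 7, 8, 1] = (1 5 9)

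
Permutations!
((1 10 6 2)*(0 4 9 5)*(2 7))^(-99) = (0 4 9 5)(1 10 6 7 2)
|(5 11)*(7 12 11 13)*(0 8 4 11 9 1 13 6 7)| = 11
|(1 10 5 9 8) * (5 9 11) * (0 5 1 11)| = 10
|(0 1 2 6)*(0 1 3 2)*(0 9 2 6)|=|(0 3 6 1 9 2)|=6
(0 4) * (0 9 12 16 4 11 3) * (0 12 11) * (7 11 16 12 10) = [0, 1, 2, 10, 9, 5, 6, 11, 8, 16, 7, 3, 12, 13, 14, 15, 4] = (3 10 7 11)(4 9 16)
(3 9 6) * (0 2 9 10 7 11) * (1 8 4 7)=(0 2 9 6 3 10 1 8 4 7 11)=[2, 8, 9, 10, 7, 5, 3, 11, 4, 6, 1, 0]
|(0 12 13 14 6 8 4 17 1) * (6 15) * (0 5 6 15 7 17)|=11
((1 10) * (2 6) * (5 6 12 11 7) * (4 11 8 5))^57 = (1 10)(2 8 6 12 5) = ((1 10)(2 12 8 5 6)(4 11 7))^57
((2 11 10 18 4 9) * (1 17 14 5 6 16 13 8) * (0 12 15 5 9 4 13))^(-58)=((0 12 15 5 6 16)(1 17 14 9 2 11 10 18 13 8))^(-58)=(0 15 6)(1 14 2 10 13)(5 16 12)(8 17 9 11 18)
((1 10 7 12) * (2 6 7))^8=(1 2 7)(6 12 10)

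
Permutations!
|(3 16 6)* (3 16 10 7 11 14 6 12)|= 8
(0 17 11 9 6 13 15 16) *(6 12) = (0 17 11 9 12 6 13 15 16) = [17, 1, 2, 3, 4, 5, 13, 7, 8, 12, 10, 9, 6, 15, 14, 16, 0, 11]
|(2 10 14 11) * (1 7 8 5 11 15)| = 9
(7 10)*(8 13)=(7 10)(8 13)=[0, 1, 2, 3, 4, 5, 6, 10, 13, 9, 7, 11, 12, 8]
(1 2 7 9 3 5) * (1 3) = (1 2 7 9)(3 5) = [0, 2, 7, 5, 4, 3, 6, 9, 8, 1]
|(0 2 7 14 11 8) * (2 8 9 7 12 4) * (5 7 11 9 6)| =6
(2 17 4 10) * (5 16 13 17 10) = [0, 1, 10, 3, 5, 16, 6, 7, 8, 9, 2, 11, 12, 17, 14, 15, 13, 4] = (2 10)(4 5 16 13 17)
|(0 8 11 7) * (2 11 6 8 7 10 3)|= 4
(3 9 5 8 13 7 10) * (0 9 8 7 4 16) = (0 9 5 7 10 3 8 13 4 16) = [9, 1, 2, 8, 16, 7, 6, 10, 13, 5, 3, 11, 12, 4, 14, 15, 0]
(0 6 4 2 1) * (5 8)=(0 6 4 2 1)(5 8)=[6, 0, 1, 3, 2, 8, 4, 7, 5]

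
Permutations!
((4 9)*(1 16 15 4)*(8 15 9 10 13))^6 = ((1 16 9)(4 10 13 8 15))^6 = (16)(4 10 13 8 15)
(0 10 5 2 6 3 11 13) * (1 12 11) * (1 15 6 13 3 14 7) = (0 10 5 2 13)(1 12 11 3 15 6 14 7) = [10, 12, 13, 15, 4, 2, 14, 1, 8, 9, 5, 3, 11, 0, 7, 6]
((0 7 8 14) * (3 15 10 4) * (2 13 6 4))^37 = (0 7 8 14)(2 6 3 10 13 4 15)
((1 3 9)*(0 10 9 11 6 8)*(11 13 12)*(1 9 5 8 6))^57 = (0 10 5 8)(1 13 11 3 12)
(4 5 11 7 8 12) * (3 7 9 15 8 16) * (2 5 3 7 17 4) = [0, 1, 5, 17, 3, 11, 6, 16, 12, 15, 10, 9, 2, 13, 14, 8, 7, 4] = (2 5 11 9 15 8 12)(3 17 4)(7 16)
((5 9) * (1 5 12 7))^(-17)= (1 12 5 7 9)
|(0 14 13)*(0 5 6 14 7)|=4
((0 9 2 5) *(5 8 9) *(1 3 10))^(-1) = (0 5)(1 10 3)(2 9 8)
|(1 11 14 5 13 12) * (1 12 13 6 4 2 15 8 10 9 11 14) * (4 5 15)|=|(1 14 15 8 10 9 11)(2 4)(5 6)|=14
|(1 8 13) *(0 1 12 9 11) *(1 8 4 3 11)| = 9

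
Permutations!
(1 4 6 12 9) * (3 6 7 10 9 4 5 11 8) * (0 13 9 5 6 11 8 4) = (0 13 9 1 6 12)(3 11 4 7 10 5 8) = [13, 6, 2, 11, 7, 8, 12, 10, 3, 1, 5, 4, 0, 9]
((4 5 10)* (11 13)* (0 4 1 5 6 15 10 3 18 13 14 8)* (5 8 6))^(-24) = ((0 4 5 3 18 13 11 14 6 15 10 1 8))^(-24) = (0 5 18 11 6 10 8 4 3 13 14 15 1)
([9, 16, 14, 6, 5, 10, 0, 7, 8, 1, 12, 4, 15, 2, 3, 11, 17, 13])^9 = [6, 9, 13, 14, 12, 15, 3, 7, 8, 0, 11, 10, 4, 17, 2, 5, 1, 16]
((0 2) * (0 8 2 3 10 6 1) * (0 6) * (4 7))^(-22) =(0 10 3)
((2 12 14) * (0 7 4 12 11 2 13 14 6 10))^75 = ((0 7 4 12 6 10)(2 11)(13 14))^75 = (0 12)(2 11)(4 10)(6 7)(13 14)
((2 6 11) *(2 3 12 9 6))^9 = (3 11 6 9 12)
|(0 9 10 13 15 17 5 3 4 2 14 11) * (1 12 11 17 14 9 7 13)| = 15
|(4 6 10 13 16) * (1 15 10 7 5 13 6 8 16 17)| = 24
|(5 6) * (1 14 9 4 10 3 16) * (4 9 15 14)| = |(1 4 10 3 16)(5 6)(14 15)| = 10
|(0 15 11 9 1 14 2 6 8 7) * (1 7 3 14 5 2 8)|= |(0 15 11 9 7)(1 5 2 6)(3 14 8)|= 60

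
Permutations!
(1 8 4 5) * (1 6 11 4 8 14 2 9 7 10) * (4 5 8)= (1 14 2 9 7 10)(4 8)(5 6 11)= [0, 14, 9, 3, 8, 6, 11, 10, 4, 7, 1, 5, 12, 13, 2]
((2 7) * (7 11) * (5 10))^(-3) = (11)(5 10)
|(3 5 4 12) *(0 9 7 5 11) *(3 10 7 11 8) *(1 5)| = 6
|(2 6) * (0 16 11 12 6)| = 6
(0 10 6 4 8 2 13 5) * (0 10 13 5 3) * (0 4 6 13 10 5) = (0 10 13 3 4 8 2) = [10, 1, 0, 4, 8, 5, 6, 7, 2, 9, 13, 11, 12, 3]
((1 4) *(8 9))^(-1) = ((1 4)(8 9))^(-1) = (1 4)(8 9)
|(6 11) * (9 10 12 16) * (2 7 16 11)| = 8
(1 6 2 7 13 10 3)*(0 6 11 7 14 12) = [6, 11, 14, 1, 4, 5, 2, 13, 8, 9, 3, 7, 0, 10, 12] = (0 6 2 14 12)(1 11 7 13 10 3)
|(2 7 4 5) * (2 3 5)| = |(2 7 4)(3 5)| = 6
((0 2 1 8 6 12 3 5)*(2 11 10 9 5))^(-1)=(0 5 9 10 11)(1 2 3 12 6 8)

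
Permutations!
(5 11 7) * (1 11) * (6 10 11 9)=(1 9 6 10 11 7 5)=[0, 9, 2, 3, 4, 1, 10, 5, 8, 6, 11, 7]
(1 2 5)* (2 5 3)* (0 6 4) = (0 6 4)(1 5)(2 3) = [6, 5, 3, 2, 0, 1, 4]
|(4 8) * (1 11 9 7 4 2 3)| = 8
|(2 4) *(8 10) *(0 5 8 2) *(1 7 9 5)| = 9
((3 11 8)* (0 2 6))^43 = ((0 2 6)(3 11 8))^43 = (0 2 6)(3 11 8)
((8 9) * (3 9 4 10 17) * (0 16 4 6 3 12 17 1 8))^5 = ((0 16 4 10 1 8 6 3 9)(12 17))^5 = (0 8 16 6 4 3 10 9 1)(12 17)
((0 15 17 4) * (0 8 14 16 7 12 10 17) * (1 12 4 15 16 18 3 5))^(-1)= (0 15 17 10 12 1 5 3 18 14 8 4 7 16)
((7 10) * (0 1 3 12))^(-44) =((0 1 3 12)(7 10))^(-44) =(12)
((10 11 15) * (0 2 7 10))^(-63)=((0 2 7 10 11 15))^(-63)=(0 10)(2 11)(7 15)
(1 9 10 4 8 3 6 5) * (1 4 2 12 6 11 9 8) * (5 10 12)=(1 8 3 11 9 12 6 10 2 5 4)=[0, 8, 5, 11, 1, 4, 10, 7, 3, 12, 2, 9, 6]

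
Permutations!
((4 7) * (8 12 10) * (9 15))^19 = ((4 7)(8 12 10)(9 15))^19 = (4 7)(8 12 10)(9 15)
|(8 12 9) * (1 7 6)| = 3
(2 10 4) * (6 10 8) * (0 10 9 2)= [10, 1, 8, 3, 0, 5, 9, 7, 6, 2, 4]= (0 10 4)(2 8 6 9)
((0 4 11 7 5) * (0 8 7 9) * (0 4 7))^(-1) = (0 8 5 7)(4 9 11)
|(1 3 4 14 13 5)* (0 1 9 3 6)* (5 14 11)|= |(0 1 6)(3 4 11 5 9)(13 14)|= 30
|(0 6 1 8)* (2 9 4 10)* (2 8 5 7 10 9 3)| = 14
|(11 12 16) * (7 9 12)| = 5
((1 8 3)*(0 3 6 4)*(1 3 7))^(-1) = (0 4 6 8 1 7)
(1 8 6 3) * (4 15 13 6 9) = [0, 8, 2, 1, 15, 5, 3, 7, 9, 4, 10, 11, 12, 6, 14, 13] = (1 8 9 4 15 13 6 3)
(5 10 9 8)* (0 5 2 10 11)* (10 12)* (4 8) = (0 5 11)(2 12 10 9 4 8) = [5, 1, 12, 3, 8, 11, 6, 7, 2, 4, 9, 0, 10]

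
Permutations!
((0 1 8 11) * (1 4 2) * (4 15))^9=((0 15 4 2 1 8 11))^9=(0 4 1 11 15 2 8)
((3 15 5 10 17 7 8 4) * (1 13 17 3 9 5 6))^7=((1 13 17 7 8 4 9 5 10 3 15 6))^7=(1 5 17 3 8 6 9 13 10 7 15 4)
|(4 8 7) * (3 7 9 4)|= |(3 7)(4 8 9)|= 6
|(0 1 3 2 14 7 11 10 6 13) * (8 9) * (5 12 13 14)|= 70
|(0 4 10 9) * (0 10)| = |(0 4)(9 10)| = 2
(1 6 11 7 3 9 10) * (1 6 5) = [0, 5, 2, 9, 4, 1, 11, 3, 8, 10, 6, 7] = (1 5)(3 9 10 6 11 7)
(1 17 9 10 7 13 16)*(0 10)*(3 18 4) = [10, 17, 2, 18, 3, 5, 6, 13, 8, 0, 7, 11, 12, 16, 14, 15, 1, 9, 4] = (0 10 7 13 16 1 17 9)(3 18 4)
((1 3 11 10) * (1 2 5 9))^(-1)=(1 9 5 2 10 11 3)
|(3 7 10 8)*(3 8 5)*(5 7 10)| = |(3 10 7 5)| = 4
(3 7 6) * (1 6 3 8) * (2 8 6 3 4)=(1 3 7 4 2 8)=[0, 3, 8, 7, 2, 5, 6, 4, 1]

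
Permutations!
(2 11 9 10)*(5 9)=(2 11 5 9 10)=[0, 1, 11, 3, 4, 9, 6, 7, 8, 10, 2, 5]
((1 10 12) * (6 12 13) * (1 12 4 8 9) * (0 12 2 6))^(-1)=(0 13 10 1 9 8 4 6 2 12)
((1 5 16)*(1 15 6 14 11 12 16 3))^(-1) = (1 3 5)(6 15 16 12 11 14)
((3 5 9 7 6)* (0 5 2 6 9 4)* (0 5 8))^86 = (9)(2 3 6)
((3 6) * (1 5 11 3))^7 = (1 11 6 5 3)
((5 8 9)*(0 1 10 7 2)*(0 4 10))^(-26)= ((0 1)(2 4 10 7)(5 8 9))^(-26)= (2 10)(4 7)(5 8 9)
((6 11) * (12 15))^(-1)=((6 11)(12 15))^(-1)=(6 11)(12 15)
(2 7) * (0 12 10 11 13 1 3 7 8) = (0 12 10 11 13 1 3 7 2 8) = [12, 3, 8, 7, 4, 5, 6, 2, 0, 9, 11, 13, 10, 1]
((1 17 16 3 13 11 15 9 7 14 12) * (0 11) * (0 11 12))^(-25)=((0 12 1 17 16 3 13 11 15 9 7 14))^(-25)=(0 14 7 9 15 11 13 3 16 17 1 12)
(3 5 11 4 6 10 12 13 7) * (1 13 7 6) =(1 13 6 10 12 7 3 5 11 4) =[0, 13, 2, 5, 1, 11, 10, 3, 8, 9, 12, 4, 7, 6]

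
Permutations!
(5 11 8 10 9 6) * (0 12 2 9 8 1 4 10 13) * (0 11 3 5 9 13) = [12, 4, 13, 5, 10, 3, 9, 7, 0, 6, 8, 1, 2, 11] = (0 12 2 13 11 1 4 10 8)(3 5)(6 9)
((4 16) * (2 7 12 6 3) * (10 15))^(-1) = ((2 7 12 6 3)(4 16)(10 15))^(-1) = (2 3 6 12 7)(4 16)(10 15)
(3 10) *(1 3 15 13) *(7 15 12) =(1 3 10 12 7 15 13) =[0, 3, 2, 10, 4, 5, 6, 15, 8, 9, 12, 11, 7, 1, 14, 13]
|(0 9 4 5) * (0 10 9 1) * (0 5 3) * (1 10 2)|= |(0 10 9 4 3)(1 5 2)|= 15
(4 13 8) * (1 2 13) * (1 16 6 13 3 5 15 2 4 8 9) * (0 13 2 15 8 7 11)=(0 13 9 1 4 16 6 2 3 5 8 7 11)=[13, 4, 3, 5, 16, 8, 2, 11, 7, 1, 10, 0, 12, 9, 14, 15, 6]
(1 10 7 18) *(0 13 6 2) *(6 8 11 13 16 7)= (0 16 7 18 1 10 6 2)(8 11 13)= [16, 10, 0, 3, 4, 5, 2, 18, 11, 9, 6, 13, 12, 8, 14, 15, 7, 17, 1]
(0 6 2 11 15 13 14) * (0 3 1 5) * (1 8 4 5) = (0 6 2 11 15 13 14 3 8 4 5) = [6, 1, 11, 8, 5, 0, 2, 7, 4, 9, 10, 15, 12, 14, 3, 13]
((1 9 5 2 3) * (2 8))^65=((1 9 5 8 2 3))^65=(1 3 2 8 5 9)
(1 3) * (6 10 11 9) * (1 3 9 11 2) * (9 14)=(1 14 9 6 10 2)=[0, 14, 1, 3, 4, 5, 10, 7, 8, 6, 2, 11, 12, 13, 9]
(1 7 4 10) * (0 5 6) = (0 5 6)(1 7 4 10) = [5, 7, 2, 3, 10, 6, 0, 4, 8, 9, 1]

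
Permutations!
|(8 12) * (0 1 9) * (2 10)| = 6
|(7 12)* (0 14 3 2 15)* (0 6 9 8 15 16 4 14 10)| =|(0 10)(2 16 4 14 3)(6 9 8 15)(7 12)| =20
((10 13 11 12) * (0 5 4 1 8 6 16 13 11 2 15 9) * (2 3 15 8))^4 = ((0 5 4 1 2 8 6 16 13 3 15 9)(10 11 12))^4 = (0 2 13)(1 16 9)(3 5 8)(4 6 15)(10 11 12)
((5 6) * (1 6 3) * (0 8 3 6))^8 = (8)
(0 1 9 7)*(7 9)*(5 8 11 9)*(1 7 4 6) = (0 7)(1 4 6)(5 8 11 9) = [7, 4, 2, 3, 6, 8, 1, 0, 11, 5, 10, 9]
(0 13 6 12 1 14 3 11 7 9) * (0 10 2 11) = (0 13 6 12 1 14 3)(2 11 7 9 10) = [13, 14, 11, 0, 4, 5, 12, 9, 8, 10, 2, 7, 1, 6, 3]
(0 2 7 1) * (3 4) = (0 2 7 1)(3 4) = [2, 0, 7, 4, 3, 5, 6, 1]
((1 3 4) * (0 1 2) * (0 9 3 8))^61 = ((0 1 8)(2 9 3 4))^61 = (0 1 8)(2 9 3 4)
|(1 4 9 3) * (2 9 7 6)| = |(1 4 7 6 2 9 3)| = 7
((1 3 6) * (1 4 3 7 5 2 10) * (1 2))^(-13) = ((1 7 5)(2 10)(3 6 4))^(-13) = (1 5 7)(2 10)(3 4 6)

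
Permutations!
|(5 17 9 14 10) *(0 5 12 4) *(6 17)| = 9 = |(0 5 6 17 9 14 10 12 4)|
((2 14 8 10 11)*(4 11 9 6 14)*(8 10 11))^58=(2 8)(4 11)(6 10)(9 14)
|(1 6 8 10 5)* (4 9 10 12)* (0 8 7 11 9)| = 28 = |(0 8 12 4)(1 6 7 11 9 10 5)|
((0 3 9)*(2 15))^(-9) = (2 15) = ((0 3 9)(2 15))^(-9)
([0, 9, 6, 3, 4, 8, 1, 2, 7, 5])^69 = (1 6 2 7 8 5 9)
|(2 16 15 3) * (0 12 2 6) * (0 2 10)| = |(0 12 10)(2 16 15 3 6)| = 15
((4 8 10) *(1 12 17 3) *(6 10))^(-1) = ((1 12 17 3)(4 8 6 10))^(-1) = (1 3 17 12)(4 10 6 8)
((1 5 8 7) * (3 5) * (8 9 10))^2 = (1 5 10 7 3 9 8) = ((1 3 5 9 10 8 7))^2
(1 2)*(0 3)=[3, 2, 1, 0]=(0 3)(1 2)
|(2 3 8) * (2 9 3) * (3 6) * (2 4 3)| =|(2 4 3 8 9 6)| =6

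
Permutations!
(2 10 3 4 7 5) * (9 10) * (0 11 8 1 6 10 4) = [11, 6, 9, 0, 7, 2, 10, 5, 1, 4, 3, 8] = (0 11 8 1 6 10 3)(2 9 4 7 5)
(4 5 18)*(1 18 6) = (1 18 4 5 6) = [0, 18, 2, 3, 5, 6, 1, 7, 8, 9, 10, 11, 12, 13, 14, 15, 16, 17, 4]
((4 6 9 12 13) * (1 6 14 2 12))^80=(14)(1 9 6)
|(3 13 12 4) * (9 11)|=|(3 13 12 4)(9 11)|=4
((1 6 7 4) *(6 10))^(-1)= ((1 10 6 7 4))^(-1)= (1 4 7 6 10)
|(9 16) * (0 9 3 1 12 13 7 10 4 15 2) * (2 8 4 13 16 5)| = |(0 9 5 2)(1 12 16 3)(4 15 8)(7 10 13)| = 12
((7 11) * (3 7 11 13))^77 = (3 13 7)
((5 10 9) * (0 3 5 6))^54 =((0 3 5 10 9 6))^54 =(10)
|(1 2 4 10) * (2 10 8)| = 6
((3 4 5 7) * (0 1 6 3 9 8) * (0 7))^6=(9)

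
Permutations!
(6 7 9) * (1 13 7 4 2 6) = (1 13 7 9)(2 6 4) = [0, 13, 6, 3, 2, 5, 4, 9, 8, 1, 10, 11, 12, 7]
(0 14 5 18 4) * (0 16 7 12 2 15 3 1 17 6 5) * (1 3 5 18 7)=(0 14)(1 17 6 18 4 16)(2 15 5 7 12)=[14, 17, 15, 3, 16, 7, 18, 12, 8, 9, 10, 11, 2, 13, 0, 5, 1, 6, 4]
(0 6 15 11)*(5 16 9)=(0 6 15 11)(5 16 9)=[6, 1, 2, 3, 4, 16, 15, 7, 8, 5, 10, 0, 12, 13, 14, 11, 9]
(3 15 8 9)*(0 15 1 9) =(0 15 8)(1 9 3) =[15, 9, 2, 1, 4, 5, 6, 7, 0, 3, 10, 11, 12, 13, 14, 8]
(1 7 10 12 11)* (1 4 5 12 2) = (1 7 10 2)(4 5 12 11) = [0, 7, 1, 3, 5, 12, 6, 10, 8, 9, 2, 4, 11]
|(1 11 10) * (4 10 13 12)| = |(1 11 13 12 4 10)| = 6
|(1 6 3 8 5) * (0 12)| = |(0 12)(1 6 3 8 5)| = 10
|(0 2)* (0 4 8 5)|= |(0 2 4 8 5)|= 5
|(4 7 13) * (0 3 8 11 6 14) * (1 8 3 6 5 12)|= 15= |(0 6 14)(1 8 11 5 12)(4 7 13)|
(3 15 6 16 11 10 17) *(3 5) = [0, 1, 2, 15, 4, 3, 16, 7, 8, 9, 17, 10, 12, 13, 14, 6, 11, 5] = (3 15 6 16 11 10 17 5)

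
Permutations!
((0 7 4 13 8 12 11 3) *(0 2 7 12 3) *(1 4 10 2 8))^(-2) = ((0 12 11)(1 4 13)(2 7 10)(3 8))^(-2) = (0 12 11)(1 4 13)(2 7 10)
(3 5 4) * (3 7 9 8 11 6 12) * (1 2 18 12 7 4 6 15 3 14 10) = [0, 2, 18, 5, 4, 6, 7, 9, 11, 8, 1, 15, 14, 13, 10, 3, 16, 17, 12] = (1 2 18 12 14 10)(3 5 6 7 9 8 11 15)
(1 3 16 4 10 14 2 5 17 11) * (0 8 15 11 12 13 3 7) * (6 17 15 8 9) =(0 9 6 17 12 13 3 16 4 10 14 2 5 15 11 1 7) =[9, 7, 5, 16, 10, 15, 17, 0, 8, 6, 14, 1, 13, 3, 2, 11, 4, 12]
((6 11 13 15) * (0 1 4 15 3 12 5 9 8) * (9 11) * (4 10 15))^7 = ((0 1 10 15 6 9 8)(3 12 5 11 13))^7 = (15)(3 5 13 12 11)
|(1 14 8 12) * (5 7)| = 4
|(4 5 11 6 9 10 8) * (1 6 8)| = |(1 6 9 10)(4 5 11 8)| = 4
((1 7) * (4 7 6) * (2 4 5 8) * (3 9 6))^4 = ((1 3 9 6 5 8 2 4 7))^4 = (1 5 7 6 4 9 2 3 8)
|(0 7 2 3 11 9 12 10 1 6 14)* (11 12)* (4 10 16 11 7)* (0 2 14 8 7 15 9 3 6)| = 20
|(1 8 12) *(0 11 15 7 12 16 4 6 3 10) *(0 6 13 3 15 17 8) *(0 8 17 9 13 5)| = |(17)(0 11 9 13 3 10 6 15 7 12 1 8 16 4 5)| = 15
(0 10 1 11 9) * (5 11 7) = (0 10 1 7 5 11 9) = [10, 7, 2, 3, 4, 11, 6, 5, 8, 0, 1, 9]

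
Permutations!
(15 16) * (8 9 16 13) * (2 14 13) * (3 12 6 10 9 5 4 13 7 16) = [0, 1, 14, 12, 13, 4, 10, 16, 5, 3, 9, 11, 6, 8, 7, 2, 15] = (2 14 7 16 15)(3 12 6 10 9)(4 13 8 5)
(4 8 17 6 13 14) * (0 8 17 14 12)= (0 8 14 4 17 6 13 12)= [8, 1, 2, 3, 17, 5, 13, 7, 14, 9, 10, 11, 0, 12, 4, 15, 16, 6]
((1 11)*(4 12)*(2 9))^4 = (12)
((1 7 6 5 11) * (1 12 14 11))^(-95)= (1 7 6 5)(11 12 14)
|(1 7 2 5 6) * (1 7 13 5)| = |(1 13 5 6 7 2)| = 6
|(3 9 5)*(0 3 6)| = |(0 3 9 5 6)| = 5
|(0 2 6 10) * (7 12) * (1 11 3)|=|(0 2 6 10)(1 11 3)(7 12)|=12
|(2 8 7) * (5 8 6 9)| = 6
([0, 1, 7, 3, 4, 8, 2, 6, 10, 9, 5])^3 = (10)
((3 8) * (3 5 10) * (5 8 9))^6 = (3 5)(9 10)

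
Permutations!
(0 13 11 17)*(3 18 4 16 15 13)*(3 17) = [17, 1, 2, 18, 16, 5, 6, 7, 8, 9, 10, 3, 12, 11, 14, 13, 15, 0, 4] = (0 17)(3 18 4 16 15 13 11)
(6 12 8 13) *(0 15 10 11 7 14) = (0 15 10 11 7 14)(6 12 8 13) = [15, 1, 2, 3, 4, 5, 12, 14, 13, 9, 11, 7, 8, 6, 0, 10]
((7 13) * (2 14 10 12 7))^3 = ((2 14 10 12 7 13))^3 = (2 12)(7 14)(10 13)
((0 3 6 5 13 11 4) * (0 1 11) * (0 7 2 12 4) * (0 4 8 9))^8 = (0 8 2 13 6)(1 4 11)(3 9 12 7 5)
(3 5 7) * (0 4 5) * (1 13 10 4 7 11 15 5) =(0 7 3)(1 13 10 4)(5 11 15) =[7, 13, 2, 0, 1, 11, 6, 3, 8, 9, 4, 15, 12, 10, 14, 5]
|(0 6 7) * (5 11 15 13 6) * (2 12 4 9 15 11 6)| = 12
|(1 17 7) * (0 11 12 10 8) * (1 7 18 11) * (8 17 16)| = |(0 1 16 8)(10 17 18 11 12)| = 20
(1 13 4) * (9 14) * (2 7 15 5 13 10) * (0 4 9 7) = (0 4 1 10 2)(5 13 9 14 7 15) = [4, 10, 0, 3, 1, 13, 6, 15, 8, 14, 2, 11, 12, 9, 7, 5]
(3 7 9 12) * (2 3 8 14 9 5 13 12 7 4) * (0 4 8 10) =(0 4 2 3 8 14 9 7 5 13 12 10) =[4, 1, 3, 8, 2, 13, 6, 5, 14, 7, 0, 11, 10, 12, 9]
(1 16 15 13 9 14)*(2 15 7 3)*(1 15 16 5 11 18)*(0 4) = [4, 5, 16, 2, 0, 11, 6, 3, 8, 14, 10, 18, 12, 9, 15, 13, 7, 17, 1] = (0 4)(1 5 11 18)(2 16 7 3)(9 14 15 13)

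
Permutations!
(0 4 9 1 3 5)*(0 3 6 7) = (0 4 9 1 6 7)(3 5) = [4, 6, 2, 5, 9, 3, 7, 0, 8, 1]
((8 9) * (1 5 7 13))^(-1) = ((1 5 7 13)(8 9))^(-1) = (1 13 7 5)(8 9)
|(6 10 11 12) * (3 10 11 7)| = |(3 10 7)(6 11 12)| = 3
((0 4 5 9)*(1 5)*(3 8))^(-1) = (0 9 5 1 4)(3 8)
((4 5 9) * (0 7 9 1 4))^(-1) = ((0 7 9)(1 4 5))^(-1) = (0 9 7)(1 5 4)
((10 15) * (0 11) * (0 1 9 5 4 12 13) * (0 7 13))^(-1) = (0 12 4 5 9 1 11)(7 13)(10 15)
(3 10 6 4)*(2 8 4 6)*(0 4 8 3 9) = [4, 1, 3, 10, 9, 5, 6, 7, 8, 0, 2] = (0 4 9)(2 3 10)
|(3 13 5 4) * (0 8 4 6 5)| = 10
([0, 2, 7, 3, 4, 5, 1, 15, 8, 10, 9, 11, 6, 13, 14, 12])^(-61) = (1 6 12 15 7 2)(9 10)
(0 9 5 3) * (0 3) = (0 9 5) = [9, 1, 2, 3, 4, 0, 6, 7, 8, 5]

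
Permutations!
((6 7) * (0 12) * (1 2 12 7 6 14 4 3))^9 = (0 7 14 4 3 1 2 12)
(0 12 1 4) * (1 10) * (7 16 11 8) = (0 12 10 1 4)(7 16 11 8) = [12, 4, 2, 3, 0, 5, 6, 16, 7, 9, 1, 8, 10, 13, 14, 15, 11]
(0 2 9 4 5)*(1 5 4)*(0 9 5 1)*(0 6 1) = [2, 0, 5, 3, 4, 9, 1, 7, 8, 6] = (0 2 5 9 6 1)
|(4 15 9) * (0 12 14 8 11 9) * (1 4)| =9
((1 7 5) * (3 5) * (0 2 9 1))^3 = (0 1 5 9 3 2 7) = ((0 2 9 1 7 3 5))^3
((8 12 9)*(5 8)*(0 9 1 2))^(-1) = ((0 9 5 8 12 1 2))^(-1) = (0 2 1 12 8 5 9)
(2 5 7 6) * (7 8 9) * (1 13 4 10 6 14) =(1 13 4 10 6 2 5 8 9 7 14) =[0, 13, 5, 3, 10, 8, 2, 14, 9, 7, 6, 11, 12, 4, 1]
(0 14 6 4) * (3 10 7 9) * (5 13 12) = [14, 1, 2, 10, 0, 13, 4, 9, 8, 3, 7, 11, 5, 12, 6] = (0 14 6 4)(3 10 7 9)(5 13 12)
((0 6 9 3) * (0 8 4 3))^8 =((0 6 9)(3 8 4))^8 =(0 9 6)(3 4 8)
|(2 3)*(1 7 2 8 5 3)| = 3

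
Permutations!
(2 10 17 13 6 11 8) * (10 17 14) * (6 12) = (2 17 13 12 6 11 8)(10 14) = [0, 1, 17, 3, 4, 5, 11, 7, 2, 9, 14, 8, 6, 12, 10, 15, 16, 13]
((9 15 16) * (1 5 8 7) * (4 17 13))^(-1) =((1 5 8 7)(4 17 13)(9 15 16))^(-1) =(1 7 8 5)(4 13 17)(9 16 15)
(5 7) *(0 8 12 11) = [8, 1, 2, 3, 4, 7, 6, 5, 12, 9, 10, 0, 11] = (0 8 12 11)(5 7)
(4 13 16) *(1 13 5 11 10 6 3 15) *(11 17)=(1 13 16 4 5 17 11 10 6 3 15)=[0, 13, 2, 15, 5, 17, 3, 7, 8, 9, 6, 10, 12, 16, 14, 1, 4, 11]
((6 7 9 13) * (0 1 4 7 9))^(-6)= ((0 1 4 7)(6 9 13))^(-6)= (13)(0 4)(1 7)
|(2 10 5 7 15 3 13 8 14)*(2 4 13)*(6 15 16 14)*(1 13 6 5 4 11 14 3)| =12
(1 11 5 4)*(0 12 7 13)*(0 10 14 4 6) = (0 12 7 13 10 14 4 1 11 5 6) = [12, 11, 2, 3, 1, 6, 0, 13, 8, 9, 14, 5, 7, 10, 4]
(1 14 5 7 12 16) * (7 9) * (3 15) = [0, 14, 2, 15, 4, 9, 6, 12, 8, 7, 10, 11, 16, 13, 5, 3, 1] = (1 14 5 9 7 12 16)(3 15)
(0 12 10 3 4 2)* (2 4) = (0 12 10 3 2) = [12, 1, 0, 2, 4, 5, 6, 7, 8, 9, 3, 11, 10]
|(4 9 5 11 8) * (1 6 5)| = |(1 6 5 11 8 4 9)| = 7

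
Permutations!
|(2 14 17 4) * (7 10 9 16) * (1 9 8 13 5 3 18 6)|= 44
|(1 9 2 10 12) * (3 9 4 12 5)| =15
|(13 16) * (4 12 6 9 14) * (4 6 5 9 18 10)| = 8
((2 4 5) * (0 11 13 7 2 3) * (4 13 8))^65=(0 3 5 4 8 11)(2 7 13)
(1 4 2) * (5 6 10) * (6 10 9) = (1 4 2)(5 10)(6 9) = [0, 4, 1, 3, 2, 10, 9, 7, 8, 6, 5]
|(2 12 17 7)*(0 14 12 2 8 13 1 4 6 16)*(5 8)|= |(0 14 12 17 7 5 8 13 1 4 6 16)|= 12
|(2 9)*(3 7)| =|(2 9)(3 7)| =2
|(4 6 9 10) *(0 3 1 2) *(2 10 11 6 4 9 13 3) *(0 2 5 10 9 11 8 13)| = |(0 5 10 11 6)(1 9 8 13 3)| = 5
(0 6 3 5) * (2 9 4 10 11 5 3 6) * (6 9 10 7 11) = (0 2 10 6 9 4 7 11 5) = [2, 1, 10, 3, 7, 0, 9, 11, 8, 4, 6, 5]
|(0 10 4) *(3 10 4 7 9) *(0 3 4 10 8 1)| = |(0 10 7 9 4 3 8 1)| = 8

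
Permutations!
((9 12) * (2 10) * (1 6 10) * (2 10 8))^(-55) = ((1 6 8 2)(9 12))^(-55) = (1 6 8 2)(9 12)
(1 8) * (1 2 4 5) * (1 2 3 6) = (1 8 3 6)(2 4 5) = [0, 8, 4, 6, 5, 2, 1, 7, 3]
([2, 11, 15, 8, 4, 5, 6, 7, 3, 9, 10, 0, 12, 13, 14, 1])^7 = [15, 0, 1, 8, 4, 5, 6, 7, 3, 9, 10, 2, 12, 13, 14, 11]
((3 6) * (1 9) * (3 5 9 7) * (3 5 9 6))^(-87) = (1 6 7 9 5)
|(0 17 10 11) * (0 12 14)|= 6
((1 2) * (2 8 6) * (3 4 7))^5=(1 8 6 2)(3 7 4)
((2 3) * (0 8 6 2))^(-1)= (0 3 2 6 8)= ((0 8 6 2 3))^(-1)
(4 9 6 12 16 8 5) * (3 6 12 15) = (3 6 15)(4 9 12 16 8 5) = [0, 1, 2, 6, 9, 4, 15, 7, 5, 12, 10, 11, 16, 13, 14, 3, 8]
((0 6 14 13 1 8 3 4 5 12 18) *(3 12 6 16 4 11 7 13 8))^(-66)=((0 16 4 5 6 14 8 12 18)(1 3 11 7 13))^(-66)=(0 8 5)(1 13 7 11 3)(4 18 14)(6 16 12)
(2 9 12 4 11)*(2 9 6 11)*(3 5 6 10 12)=(2 10 12 4)(3 5 6 11 9)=[0, 1, 10, 5, 2, 6, 11, 7, 8, 3, 12, 9, 4]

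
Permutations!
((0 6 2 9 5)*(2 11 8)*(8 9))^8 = (0 9 6 5 11)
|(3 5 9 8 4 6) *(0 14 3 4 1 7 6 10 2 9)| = 8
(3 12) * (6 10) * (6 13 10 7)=(3 12)(6 7)(10 13)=[0, 1, 2, 12, 4, 5, 7, 6, 8, 9, 13, 11, 3, 10]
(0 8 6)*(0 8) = [0, 1, 2, 3, 4, 5, 8, 7, 6] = (6 8)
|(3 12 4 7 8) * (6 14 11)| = |(3 12 4 7 8)(6 14 11)| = 15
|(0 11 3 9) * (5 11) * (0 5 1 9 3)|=|(0 1 9 5 11)|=5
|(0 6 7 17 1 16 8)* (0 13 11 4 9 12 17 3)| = 36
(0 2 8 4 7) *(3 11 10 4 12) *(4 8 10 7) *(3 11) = (0 2 10 8 12 11 7) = [2, 1, 10, 3, 4, 5, 6, 0, 12, 9, 8, 7, 11]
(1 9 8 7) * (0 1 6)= [1, 9, 2, 3, 4, 5, 0, 6, 7, 8]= (0 1 9 8 7 6)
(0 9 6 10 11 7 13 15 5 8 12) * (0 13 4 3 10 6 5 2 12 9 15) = (0 15 2 12 13)(3 10 11 7 4)(5 8 9) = [15, 1, 12, 10, 3, 8, 6, 4, 9, 5, 11, 7, 13, 0, 14, 2]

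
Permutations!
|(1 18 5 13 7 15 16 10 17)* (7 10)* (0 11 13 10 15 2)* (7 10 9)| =|(0 11 13 15 16 10 17 1 18 5 9 7 2)| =13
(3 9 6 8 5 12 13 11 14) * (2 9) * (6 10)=(2 9 10 6 8 5 12 13 11 14 3)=[0, 1, 9, 2, 4, 12, 8, 7, 5, 10, 6, 14, 13, 11, 3]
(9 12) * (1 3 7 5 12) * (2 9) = (1 3 7 5 12 2 9) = [0, 3, 9, 7, 4, 12, 6, 5, 8, 1, 10, 11, 2]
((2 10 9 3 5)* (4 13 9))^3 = (2 13 5 4 3 10 9)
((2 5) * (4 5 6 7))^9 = ((2 6 7 4 5))^9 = (2 5 4 7 6)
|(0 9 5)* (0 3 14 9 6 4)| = 12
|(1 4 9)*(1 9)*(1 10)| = |(1 4 10)| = 3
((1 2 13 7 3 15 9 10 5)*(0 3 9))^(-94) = (0 15 3)(1 9 2 10 13 5 7)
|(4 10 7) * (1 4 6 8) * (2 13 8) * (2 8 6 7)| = 7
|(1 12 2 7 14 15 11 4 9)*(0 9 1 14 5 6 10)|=13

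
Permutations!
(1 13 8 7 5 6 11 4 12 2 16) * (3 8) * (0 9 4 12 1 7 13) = [9, 0, 16, 8, 1, 6, 11, 5, 13, 4, 10, 12, 2, 3, 14, 15, 7] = (0 9 4 1)(2 16 7 5 6 11 12)(3 8 13)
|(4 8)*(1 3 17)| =6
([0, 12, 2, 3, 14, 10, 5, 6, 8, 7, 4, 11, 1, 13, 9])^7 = (14)(1 12)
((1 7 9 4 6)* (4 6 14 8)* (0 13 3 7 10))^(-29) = (0 7 1 13 9 10 3 6)(4 14 8)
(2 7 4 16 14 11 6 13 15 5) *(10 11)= [0, 1, 7, 3, 16, 2, 13, 4, 8, 9, 11, 6, 12, 15, 10, 5, 14]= (2 7 4 16 14 10 11 6 13 15 5)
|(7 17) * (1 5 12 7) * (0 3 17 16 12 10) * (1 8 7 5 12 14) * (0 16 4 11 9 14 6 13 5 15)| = |(0 3 17 8 7 4 11 9 14 1 12 15)(5 10 16 6 13)| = 60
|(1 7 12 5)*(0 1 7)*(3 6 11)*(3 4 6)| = 6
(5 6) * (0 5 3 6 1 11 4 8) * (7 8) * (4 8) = (0 5 1 11 8)(3 6)(4 7) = [5, 11, 2, 6, 7, 1, 3, 4, 0, 9, 10, 8]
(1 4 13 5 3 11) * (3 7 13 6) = (1 4 6 3 11)(5 7 13) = [0, 4, 2, 11, 6, 7, 3, 13, 8, 9, 10, 1, 12, 5]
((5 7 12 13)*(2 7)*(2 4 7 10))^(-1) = (2 10)(4 5 13 12 7) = ((2 10)(4 7 12 13 5))^(-1)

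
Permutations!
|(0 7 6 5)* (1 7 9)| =|(0 9 1 7 6 5)| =6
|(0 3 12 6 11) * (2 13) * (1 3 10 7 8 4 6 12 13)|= |(0 10 7 8 4 6 11)(1 3 13 2)|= 28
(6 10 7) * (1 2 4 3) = (1 2 4 3)(6 10 7) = [0, 2, 4, 1, 3, 5, 10, 6, 8, 9, 7]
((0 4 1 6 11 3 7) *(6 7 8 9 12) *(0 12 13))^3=(0 7 11 9 4 12 3 13 1 6 8)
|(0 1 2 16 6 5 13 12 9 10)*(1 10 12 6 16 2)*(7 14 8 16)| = |(0 10)(5 13 6)(7 14 8 16)(9 12)| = 12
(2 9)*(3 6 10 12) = (2 9)(3 6 10 12) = [0, 1, 9, 6, 4, 5, 10, 7, 8, 2, 12, 11, 3]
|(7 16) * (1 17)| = |(1 17)(7 16)| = 2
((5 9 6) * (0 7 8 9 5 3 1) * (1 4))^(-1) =(0 1 4 3 6 9 8 7)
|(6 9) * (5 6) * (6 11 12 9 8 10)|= 12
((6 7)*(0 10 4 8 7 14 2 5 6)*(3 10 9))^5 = (0 8 10 9 7 4 3)(2 5 6 14)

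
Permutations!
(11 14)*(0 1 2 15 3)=[1, 2, 15, 0, 4, 5, 6, 7, 8, 9, 10, 14, 12, 13, 11, 3]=(0 1 2 15 3)(11 14)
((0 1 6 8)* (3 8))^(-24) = (0 1 6 3 8)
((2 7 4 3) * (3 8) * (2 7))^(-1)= (3 8 4 7)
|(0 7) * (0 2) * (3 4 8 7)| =6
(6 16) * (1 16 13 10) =(1 16 6 13 10) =[0, 16, 2, 3, 4, 5, 13, 7, 8, 9, 1, 11, 12, 10, 14, 15, 6]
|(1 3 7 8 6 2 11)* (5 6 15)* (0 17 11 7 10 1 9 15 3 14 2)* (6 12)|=|(0 17 11 9 15 5 12 6)(1 14 2 7 8 3 10)|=56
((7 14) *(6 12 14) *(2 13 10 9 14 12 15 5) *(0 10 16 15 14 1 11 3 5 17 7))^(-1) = (0 14 6 7 17 15 16 13 2 5 3 11 1 9 10)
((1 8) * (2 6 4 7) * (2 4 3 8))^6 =(1 2 6 3 8)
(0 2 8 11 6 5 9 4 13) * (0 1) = (0 2 8 11 6 5 9 4 13 1) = [2, 0, 8, 3, 13, 9, 5, 7, 11, 4, 10, 6, 12, 1]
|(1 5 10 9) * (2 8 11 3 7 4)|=12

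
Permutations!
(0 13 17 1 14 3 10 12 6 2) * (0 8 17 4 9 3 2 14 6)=(0 13 4 9 3 10 12)(1 6 14 2 8 17)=[13, 6, 8, 10, 9, 5, 14, 7, 17, 3, 12, 11, 0, 4, 2, 15, 16, 1]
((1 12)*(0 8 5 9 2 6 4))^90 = (12)(0 4 6 2 9 5 8)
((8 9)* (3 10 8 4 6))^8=((3 10 8 9 4 6))^8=(3 8 4)(6 10 9)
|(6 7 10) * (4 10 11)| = |(4 10 6 7 11)| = 5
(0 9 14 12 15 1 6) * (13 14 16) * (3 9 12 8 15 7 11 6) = (0 12 7 11 6)(1 3 9 16 13 14 8 15) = [12, 3, 2, 9, 4, 5, 0, 11, 15, 16, 10, 6, 7, 14, 8, 1, 13]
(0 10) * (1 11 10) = [1, 11, 2, 3, 4, 5, 6, 7, 8, 9, 0, 10] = (0 1 11 10)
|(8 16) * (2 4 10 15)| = 4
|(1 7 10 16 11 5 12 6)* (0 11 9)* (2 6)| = |(0 11 5 12 2 6 1 7 10 16 9)| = 11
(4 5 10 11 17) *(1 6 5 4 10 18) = (1 6 5 18)(10 11 17) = [0, 6, 2, 3, 4, 18, 5, 7, 8, 9, 11, 17, 12, 13, 14, 15, 16, 10, 1]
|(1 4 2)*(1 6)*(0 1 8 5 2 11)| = 4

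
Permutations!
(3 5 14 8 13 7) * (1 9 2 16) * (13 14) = (1 9 2 16)(3 5 13 7)(8 14) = [0, 9, 16, 5, 4, 13, 6, 3, 14, 2, 10, 11, 12, 7, 8, 15, 1]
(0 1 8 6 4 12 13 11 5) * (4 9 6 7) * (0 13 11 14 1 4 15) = (0 4 12 11 5 13 14 1 8 7 15)(6 9) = [4, 8, 2, 3, 12, 13, 9, 15, 7, 6, 10, 5, 11, 14, 1, 0]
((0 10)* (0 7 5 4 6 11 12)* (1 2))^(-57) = (0 12 11 6 4 5 7 10)(1 2)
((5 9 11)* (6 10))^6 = (11)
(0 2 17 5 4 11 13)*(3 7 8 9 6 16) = [2, 1, 17, 7, 11, 4, 16, 8, 9, 6, 10, 13, 12, 0, 14, 15, 3, 5] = (0 2 17 5 4 11 13)(3 7 8 9 6 16)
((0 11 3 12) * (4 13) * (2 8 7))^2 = (13)(0 3)(2 7 8)(11 12)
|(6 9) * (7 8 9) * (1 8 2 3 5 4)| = |(1 8 9 6 7 2 3 5 4)| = 9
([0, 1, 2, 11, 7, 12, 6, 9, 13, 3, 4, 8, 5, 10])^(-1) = (3 9 7 4 10 13 8 11)(5 12)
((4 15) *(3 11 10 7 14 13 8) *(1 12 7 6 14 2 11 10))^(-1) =(1 11 2 7 12)(3 8 13 14 6 10)(4 15)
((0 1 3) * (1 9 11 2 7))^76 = ((0 9 11 2 7 1 3))^76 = (0 3 1 7 2 11 9)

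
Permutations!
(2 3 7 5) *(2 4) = (2 3 7 5 4) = [0, 1, 3, 7, 2, 4, 6, 5]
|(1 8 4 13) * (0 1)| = |(0 1 8 4 13)| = 5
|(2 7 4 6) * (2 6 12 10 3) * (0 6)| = 6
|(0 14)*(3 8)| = |(0 14)(3 8)| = 2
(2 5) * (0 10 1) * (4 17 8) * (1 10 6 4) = (0 6 4 17 8 1)(2 5) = [6, 0, 5, 3, 17, 2, 4, 7, 1, 9, 10, 11, 12, 13, 14, 15, 16, 8]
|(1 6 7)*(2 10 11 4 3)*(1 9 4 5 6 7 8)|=|(1 7 9 4 3 2 10 11 5 6 8)|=11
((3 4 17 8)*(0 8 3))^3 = (17)(0 8)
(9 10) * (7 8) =(7 8)(9 10) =[0, 1, 2, 3, 4, 5, 6, 8, 7, 10, 9]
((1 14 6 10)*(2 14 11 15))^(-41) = (1 11 15 2 14 6 10)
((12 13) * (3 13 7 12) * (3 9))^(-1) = ((3 13 9)(7 12))^(-1) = (3 9 13)(7 12)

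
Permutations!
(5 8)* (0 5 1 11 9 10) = (0 5 8 1 11 9 10) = [5, 11, 2, 3, 4, 8, 6, 7, 1, 10, 0, 9]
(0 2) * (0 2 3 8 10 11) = (0 3 8 10 11) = [3, 1, 2, 8, 4, 5, 6, 7, 10, 9, 11, 0]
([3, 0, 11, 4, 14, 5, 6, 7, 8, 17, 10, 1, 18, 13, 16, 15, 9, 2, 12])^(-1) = (0 1 11 2 17 9 16 14 4 3)(12 18)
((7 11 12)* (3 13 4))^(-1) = (3 4 13)(7 12 11)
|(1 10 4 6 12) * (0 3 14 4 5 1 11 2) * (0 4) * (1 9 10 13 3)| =|(0 1 13 3 14)(2 4 6 12 11)(5 9 10)| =15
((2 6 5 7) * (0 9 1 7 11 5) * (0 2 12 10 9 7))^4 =(0 9 12)(1 10 7)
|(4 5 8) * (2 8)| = 4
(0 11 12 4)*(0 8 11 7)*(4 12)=(12)(0 7)(4 8 11)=[7, 1, 2, 3, 8, 5, 6, 0, 11, 9, 10, 4, 12]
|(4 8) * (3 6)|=|(3 6)(4 8)|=2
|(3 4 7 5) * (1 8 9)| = |(1 8 9)(3 4 7 5)| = 12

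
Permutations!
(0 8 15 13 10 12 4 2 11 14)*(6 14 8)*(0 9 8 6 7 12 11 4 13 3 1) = [7, 0, 4, 1, 2, 5, 14, 12, 15, 8, 11, 6, 13, 10, 9, 3] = (0 7 12 13 10 11 6 14 9 8 15 3 1)(2 4)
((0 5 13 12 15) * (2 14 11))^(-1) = ((0 5 13 12 15)(2 14 11))^(-1) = (0 15 12 13 5)(2 11 14)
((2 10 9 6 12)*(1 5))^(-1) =(1 5)(2 12 6 9 10)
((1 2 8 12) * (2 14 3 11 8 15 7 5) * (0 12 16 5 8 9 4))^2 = ((0 12 1 14 3 11 9 4)(2 15 7 8 16 5))^2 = (0 1 3 9)(2 7 16)(4 12 14 11)(5 15 8)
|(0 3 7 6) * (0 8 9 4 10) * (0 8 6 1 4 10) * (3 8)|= 8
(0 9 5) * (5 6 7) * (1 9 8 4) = [8, 9, 2, 3, 1, 0, 7, 5, 4, 6] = (0 8 4 1 9 6 7 5)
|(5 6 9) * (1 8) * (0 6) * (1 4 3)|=|(0 6 9 5)(1 8 4 3)|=4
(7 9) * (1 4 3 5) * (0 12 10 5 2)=[12, 4, 0, 2, 3, 1, 6, 9, 8, 7, 5, 11, 10]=(0 12 10 5 1 4 3 2)(7 9)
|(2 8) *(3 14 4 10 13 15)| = 6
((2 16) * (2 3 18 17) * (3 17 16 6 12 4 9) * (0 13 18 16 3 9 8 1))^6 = ((0 13 18 3 16 17 2 6 12 4 8 1))^6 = (0 2)(1 17)(3 4)(6 13)(8 16)(12 18)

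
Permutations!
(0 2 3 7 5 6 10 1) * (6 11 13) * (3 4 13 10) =[2, 0, 4, 7, 13, 11, 3, 5, 8, 9, 1, 10, 12, 6] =(0 2 4 13 6 3 7 5 11 10 1)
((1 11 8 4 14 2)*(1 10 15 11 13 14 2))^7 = ((1 13 14)(2 10 15 11 8 4))^7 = (1 13 14)(2 10 15 11 8 4)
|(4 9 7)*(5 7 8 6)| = |(4 9 8 6 5 7)| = 6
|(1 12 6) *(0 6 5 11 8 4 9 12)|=|(0 6 1)(4 9 12 5 11 8)|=6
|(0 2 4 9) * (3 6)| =|(0 2 4 9)(3 6)| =4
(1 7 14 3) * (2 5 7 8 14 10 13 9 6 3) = (1 8 14 2 5 7 10 13 9 6 3) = [0, 8, 5, 1, 4, 7, 3, 10, 14, 6, 13, 11, 12, 9, 2]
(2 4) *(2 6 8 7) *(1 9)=(1 9)(2 4 6 8 7)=[0, 9, 4, 3, 6, 5, 8, 2, 7, 1]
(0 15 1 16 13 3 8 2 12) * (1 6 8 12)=(0 15 6 8 2 1 16 13 3 12)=[15, 16, 1, 12, 4, 5, 8, 7, 2, 9, 10, 11, 0, 3, 14, 6, 13]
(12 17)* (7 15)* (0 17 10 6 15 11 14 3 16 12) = (0 17)(3 16 12 10 6 15 7 11 14) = [17, 1, 2, 16, 4, 5, 15, 11, 8, 9, 6, 14, 10, 13, 3, 7, 12, 0]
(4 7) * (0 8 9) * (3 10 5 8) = (0 3 10 5 8 9)(4 7) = [3, 1, 2, 10, 7, 8, 6, 4, 9, 0, 5]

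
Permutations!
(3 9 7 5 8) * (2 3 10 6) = [0, 1, 3, 9, 4, 8, 2, 5, 10, 7, 6] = (2 3 9 7 5 8 10 6)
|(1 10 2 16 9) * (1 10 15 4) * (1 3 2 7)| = 9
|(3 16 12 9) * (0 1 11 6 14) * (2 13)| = 20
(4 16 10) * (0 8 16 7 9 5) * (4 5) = (0 8 16 10 5)(4 7 9) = [8, 1, 2, 3, 7, 0, 6, 9, 16, 4, 5, 11, 12, 13, 14, 15, 10]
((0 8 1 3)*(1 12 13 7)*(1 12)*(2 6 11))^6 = (13)(0 1)(3 8)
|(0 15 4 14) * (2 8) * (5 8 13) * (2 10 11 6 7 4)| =|(0 15 2 13 5 8 10 11 6 7 4 14)| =12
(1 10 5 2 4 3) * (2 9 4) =(1 10 5 9 4 3) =[0, 10, 2, 1, 3, 9, 6, 7, 8, 4, 5]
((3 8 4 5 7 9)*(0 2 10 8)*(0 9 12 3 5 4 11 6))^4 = (0 11 10)(2 6 8)(3 12 7 5 9)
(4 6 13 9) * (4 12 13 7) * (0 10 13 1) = [10, 0, 2, 3, 6, 5, 7, 4, 8, 12, 13, 11, 1, 9] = (0 10 13 9 12 1)(4 6 7)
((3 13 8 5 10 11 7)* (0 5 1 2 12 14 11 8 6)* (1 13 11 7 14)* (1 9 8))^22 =((0 5 10 1 2 12 9 8 13 6)(3 11 14 7))^22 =(0 10 2 9 13)(1 12 8 6 5)(3 14)(7 11)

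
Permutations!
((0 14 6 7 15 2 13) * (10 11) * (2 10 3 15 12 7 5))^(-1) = (0 13 2 5 6 14)(3 11 10 15)(7 12)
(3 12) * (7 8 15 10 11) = (3 12)(7 8 15 10 11) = [0, 1, 2, 12, 4, 5, 6, 8, 15, 9, 11, 7, 3, 13, 14, 10]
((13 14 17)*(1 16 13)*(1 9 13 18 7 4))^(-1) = (1 4 7 18 16)(9 17 14 13)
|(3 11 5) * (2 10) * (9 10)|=3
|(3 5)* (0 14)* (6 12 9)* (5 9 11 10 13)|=8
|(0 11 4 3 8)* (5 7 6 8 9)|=9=|(0 11 4 3 9 5 7 6 8)|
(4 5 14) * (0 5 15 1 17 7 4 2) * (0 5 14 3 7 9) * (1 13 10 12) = (0 14 2 5 3 7 4 15 13 10 12 1 17 9) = [14, 17, 5, 7, 15, 3, 6, 4, 8, 0, 12, 11, 1, 10, 2, 13, 16, 9]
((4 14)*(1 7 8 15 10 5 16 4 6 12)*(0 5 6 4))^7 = (0 5 16)(4 14)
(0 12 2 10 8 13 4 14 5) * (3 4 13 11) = [12, 1, 10, 4, 14, 0, 6, 7, 11, 9, 8, 3, 2, 13, 5] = (0 12 2 10 8 11 3 4 14 5)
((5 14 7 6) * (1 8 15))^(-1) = ((1 8 15)(5 14 7 6))^(-1) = (1 15 8)(5 6 7 14)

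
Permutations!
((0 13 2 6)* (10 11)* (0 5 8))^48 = ((0 13 2 6 5 8)(10 11))^48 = (13)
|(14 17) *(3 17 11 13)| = |(3 17 14 11 13)| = 5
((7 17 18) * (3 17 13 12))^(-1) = ((3 17 18 7 13 12))^(-1) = (3 12 13 7 18 17)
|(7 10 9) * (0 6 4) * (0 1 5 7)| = 8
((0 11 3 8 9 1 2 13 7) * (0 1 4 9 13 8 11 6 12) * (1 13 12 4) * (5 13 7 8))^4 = (0 1 8 4 5)(2 12 9 13 6)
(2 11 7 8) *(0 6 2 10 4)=(0 6 2 11 7 8 10 4)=[6, 1, 11, 3, 0, 5, 2, 8, 10, 9, 4, 7]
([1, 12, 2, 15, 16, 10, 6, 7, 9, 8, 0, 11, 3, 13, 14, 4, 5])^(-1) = (0 10 5 16 4 15 3 12 1)(8 9)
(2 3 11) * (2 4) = (2 3 11 4) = [0, 1, 3, 11, 2, 5, 6, 7, 8, 9, 10, 4]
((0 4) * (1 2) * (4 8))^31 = (0 8 4)(1 2)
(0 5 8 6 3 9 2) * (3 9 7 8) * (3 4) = (0 5 4 3 7 8 6 9 2) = [5, 1, 0, 7, 3, 4, 9, 8, 6, 2]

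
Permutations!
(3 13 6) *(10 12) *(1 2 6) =(1 2 6 3 13)(10 12) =[0, 2, 6, 13, 4, 5, 3, 7, 8, 9, 12, 11, 10, 1]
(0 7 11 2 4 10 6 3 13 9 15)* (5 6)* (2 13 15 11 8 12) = (0 7 8 12 2 4 10 5 6 3 15)(9 11 13) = [7, 1, 4, 15, 10, 6, 3, 8, 12, 11, 5, 13, 2, 9, 14, 0]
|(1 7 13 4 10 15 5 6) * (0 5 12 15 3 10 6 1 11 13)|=|(0 5 1 7)(3 10)(4 6 11 13)(12 15)|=4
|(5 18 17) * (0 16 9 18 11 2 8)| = |(0 16 9 18 17 5 11 2 8)| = 9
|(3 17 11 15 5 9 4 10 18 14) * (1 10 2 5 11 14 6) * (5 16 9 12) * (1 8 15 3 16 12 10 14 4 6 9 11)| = |(1 14 16 11 3 17 4 2 12 5 10 18 9 6 8 15)| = 16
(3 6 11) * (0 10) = (0 10)(3 6 11) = [10, 1, 2, 6, 4, 5, 11, 7, 8, 9, 0, 3]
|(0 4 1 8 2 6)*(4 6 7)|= |(0 6)(1 8 2 7 4)|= 10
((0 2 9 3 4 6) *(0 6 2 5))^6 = (2 3)(4 9)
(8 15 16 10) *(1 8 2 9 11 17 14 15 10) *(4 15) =(1 8 10 2 9 11 17 14 4 15 16) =[0, 8, 9, 3, 15, 5, 6, 7, 10, 11, 2, 17, 12, 13, 4, 16, 1, 14]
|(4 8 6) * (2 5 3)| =|(2 5 3)(4 8 6)| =3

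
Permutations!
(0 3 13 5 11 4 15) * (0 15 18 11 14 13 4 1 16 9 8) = (0 3 4 18 11 1 16 9 8)(5 14 13) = [3, 16, 2, 4, 18, 14, 6, 7, 0, 8, 10, 1, 12, 5, 13, 15, 9, 17, 11]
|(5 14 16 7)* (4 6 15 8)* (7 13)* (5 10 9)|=28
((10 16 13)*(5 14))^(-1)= (5 14)(10 13 16)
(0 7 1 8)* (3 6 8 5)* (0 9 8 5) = (0 7 1)(3 6 5)(8 9) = [7, 0, 2, 6, 4, 3, 5, 1, 9, 8]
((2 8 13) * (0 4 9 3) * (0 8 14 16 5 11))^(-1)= (0 11 5 16 14 2 13 8 3 9 4)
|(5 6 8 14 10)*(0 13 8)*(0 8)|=10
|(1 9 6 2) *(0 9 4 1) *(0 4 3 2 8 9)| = |(1 3 2 4)(6 8 9)| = 12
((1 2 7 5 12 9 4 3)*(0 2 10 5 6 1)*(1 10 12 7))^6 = ((0 2 1 12 9 4 3)(5 7 6 10))^6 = (0 3 4 9 12 1 2)(5 6)(7 10)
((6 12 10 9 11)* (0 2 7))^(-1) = (0 7 2)(6 11 9 10 12)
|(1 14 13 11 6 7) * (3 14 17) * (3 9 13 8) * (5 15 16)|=21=|(1 17 9 13 11 6 7)(3 14 8)(5 15 16)|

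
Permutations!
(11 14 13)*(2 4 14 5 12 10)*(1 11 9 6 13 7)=[0, 11, 4, 3, 14, 12, 13, 1, 8, 6, 2, 5, 10, 9, 7]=(1 11 5 12 10 2 4 14 7)(6 13 9)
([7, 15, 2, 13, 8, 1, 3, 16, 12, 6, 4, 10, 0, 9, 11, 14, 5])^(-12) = (16)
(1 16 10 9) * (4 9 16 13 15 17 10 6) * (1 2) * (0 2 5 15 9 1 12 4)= [2, 13, 12, 3, 1, 15, 0, 7, 8, 5, 16, 11, 4, 9, 14, 17, 6, 10]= (0 2 12 4 1 13 9 5 15 17 10 16 6)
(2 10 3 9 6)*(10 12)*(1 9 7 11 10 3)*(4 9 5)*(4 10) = (1 5 10)(2 12 3 7 11 4 9 6) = [0, 5, 12, 7, 9, 10, 2, 11, 8, 6, 1, 4, 3]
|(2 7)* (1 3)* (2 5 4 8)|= 10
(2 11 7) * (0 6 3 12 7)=(0 6 3 12 7 2 11)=[6, 1, 11, 12, 4, 5, 3, 2, 8, 9, 10, 0, 7]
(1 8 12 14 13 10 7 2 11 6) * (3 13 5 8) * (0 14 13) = (0 14 5 8 12 13 10 7 2 11 6 1 3) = [14, 3, 11, 0, 4, 8, 1, 2, 12, 9, 7, 6, 13, 10, 5]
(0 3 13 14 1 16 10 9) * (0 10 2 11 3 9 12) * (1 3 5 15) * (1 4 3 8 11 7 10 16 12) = (0 9 16 2 7 10 1 12)(3 13 14 8 11 5 15 4) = [9, 12, 7, 13, 3, 15, 6, 10, 11, 16, 1, 5, 0, 14, 8, 4, 2]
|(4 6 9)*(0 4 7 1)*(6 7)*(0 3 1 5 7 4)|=2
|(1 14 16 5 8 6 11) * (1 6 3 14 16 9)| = |(1 16 5 8 3 14 9)(6 11)| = 14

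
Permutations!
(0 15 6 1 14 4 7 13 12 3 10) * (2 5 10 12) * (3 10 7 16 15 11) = (0 11 3 12 10)(1 14 4 16 15 6)(2 5 7 13) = [11, 14, 5, 12, 16, 7, 1, 13, 8, 9, 0, 3, 10, 2, 4, 6, 15]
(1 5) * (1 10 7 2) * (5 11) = (1 11 5 10 7 2) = [0, 11, 1, 3, 4, 10, 6, 2, 8, 9, 7, 5]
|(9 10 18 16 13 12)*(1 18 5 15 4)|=10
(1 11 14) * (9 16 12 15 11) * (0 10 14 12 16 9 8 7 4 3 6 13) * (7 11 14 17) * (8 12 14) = (0 10 17 7 4 3 6 13)(1 12 15 8 11 14) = [10, 12, 2, 6, 3, 5, 13, 4, 11, 9, 17, 14, 15, 0, 1, 8, 16, 7]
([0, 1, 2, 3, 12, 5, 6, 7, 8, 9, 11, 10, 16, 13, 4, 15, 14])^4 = [0, 1, 2, 3, 4, 5, 6, 7, 8, 9, 10, 11, 12, 13, 14, 15, 16]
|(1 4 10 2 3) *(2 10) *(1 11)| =5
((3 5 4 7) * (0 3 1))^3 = ((0 3 5 4 7 1))^3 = (0 4)(1 5)(3 7)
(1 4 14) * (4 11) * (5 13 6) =(1 11 4 14)(5 13 6) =[0, 11, 2, 3, 14, 13, 5, 7, 8, 9, 10, 4, 12, 6, 1]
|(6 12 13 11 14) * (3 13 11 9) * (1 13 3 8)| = |(1 13 9 8)(6 12 11 14)| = 4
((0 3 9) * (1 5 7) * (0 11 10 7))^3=((0 3 9 11 10 7 1 5))^3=(0 11 1 3 10 5 9 7)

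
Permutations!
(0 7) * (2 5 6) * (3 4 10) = (0 7)(2 5 6)(3 4 10) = [7, 1, 5, 4, 10, 6, 2, 0, 8, 9, 3]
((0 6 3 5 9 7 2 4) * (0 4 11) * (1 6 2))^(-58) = (0 11 2)(1 3 9)(5 7 6)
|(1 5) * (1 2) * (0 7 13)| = 3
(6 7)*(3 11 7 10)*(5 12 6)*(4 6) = (3 11 7 5 12 4 6 10) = [0, 1, 2, 11, 6, 12, 10, 5, 8, 9, 3, 7, 4]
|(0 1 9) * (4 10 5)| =3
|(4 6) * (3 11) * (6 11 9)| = |(3 9 6 4 11)| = 5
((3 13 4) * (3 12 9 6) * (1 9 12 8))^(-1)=(1 8 4 13 3 6 9)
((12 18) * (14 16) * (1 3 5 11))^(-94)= (18)(1 5)(3 11)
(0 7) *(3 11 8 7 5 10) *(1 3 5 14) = [14, 3, 2, 11, 4, 10, 6, 0, 7, 9, 5, 8, 12, 13, 1] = (0 14 1 3 11 8 7)(5 10)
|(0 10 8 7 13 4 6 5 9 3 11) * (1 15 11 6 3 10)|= 36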